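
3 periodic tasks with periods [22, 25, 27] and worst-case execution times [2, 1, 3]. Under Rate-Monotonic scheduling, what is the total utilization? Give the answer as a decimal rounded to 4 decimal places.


Compute individual utilizations (exact fractions):
  Task 1: C/T = 2/22 = 1/11 (approx. 0.0909)
  Task 2: C/T = 1/25 (approx. 0.04)
  Task 3: C/T = 3/27 = 1/9 (approx. 0.1111)
Total utilization U = 1/11 + 1/25 + 1/9 = 599/2475
Rounded to 4 decimal places: U = 0.2420
RM (Liu & Layland) bound for 3 tasks = 0.779763; compare with U = 599/2475 (approx. 0.242020)
U <= bound, so schedulable by RM sufficient condition.

0.2420


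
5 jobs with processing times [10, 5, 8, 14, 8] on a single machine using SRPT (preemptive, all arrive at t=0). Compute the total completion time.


Since all jobs arrive at t=0, SRPT equals SPT ordering.
SPT order: [5, 8, 8, 10, 14]
Completion times:
  Job 1: p=5, C=5
  Job 2: p=8, C=13
  Job 3: p=8, C=21
  Job 4: p=10, C=31
  Job 5: p=14, C=45
Total completion time = 5 + 13 + 21 + 31 + 45 = 115

115


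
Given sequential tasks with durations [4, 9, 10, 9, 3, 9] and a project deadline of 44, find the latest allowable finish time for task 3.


LF(activity 3) = deadline - sum of successor durations
Successors: activities 4 through 6 with durations [9, 3, 9]
Sum of successor durations = 21
LF = 44 - 21 = 23

23


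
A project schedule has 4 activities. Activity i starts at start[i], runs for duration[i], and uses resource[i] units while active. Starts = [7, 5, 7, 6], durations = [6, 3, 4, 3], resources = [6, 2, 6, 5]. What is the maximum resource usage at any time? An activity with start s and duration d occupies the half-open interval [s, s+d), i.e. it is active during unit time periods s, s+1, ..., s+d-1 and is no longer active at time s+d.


Each activity i is active on [start_i, start_i + duration_i).
Compute total resource usage per time slot:
  t=0: active resources = [], total = 0
  t=1: active resources = [], total = 0
  t=2: active resources = [], total = 0
  t=3: active resources = [], total = 0
  t=4: active resources = [], total = 0
  t=5: active resources = [2], total = 2
  t=6: active resources = [2, 5], total = 7
  t=7: active resources = [6, 2, 6, 5], total = 19
  t=8: active resources = [6, 6, 5], total = 17
  t=9: active resources = [6, 6], total = 12
  t=10: active resources = [6, 6], total = 12
  t=11: active resources = [6], total = 6
  t=12: active resources = [6], total = 6
Peak resource demand = 19

19


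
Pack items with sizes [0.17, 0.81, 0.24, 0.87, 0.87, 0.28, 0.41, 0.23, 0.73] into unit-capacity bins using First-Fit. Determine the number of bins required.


Place items sequentially using First-Fit:
  Item 0.17 -> new Bin 1
  Item 0.81 -> Bin 1 (now 0.98)
  Item 0.24 -> new Bin 2
  Item 0.87 -> new Bin 3
  Item 0.87 -> new Bin 4
  Item 0.28 -> Bin 2 (now 0.52)
  Item 0.41 -> Bin 2 (now 0.93)
  Item 0.23 -> new Bin 5
  Item 0.73 -> Bin 5 (now 0.96)
Total bins used = 5

5


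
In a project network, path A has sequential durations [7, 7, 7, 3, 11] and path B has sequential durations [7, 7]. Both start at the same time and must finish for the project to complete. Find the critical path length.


Path A total = 7 + 7 + 7 + 3 + 11 = 35
Path B total = 7 + 7 = 14
Critical path = longest path = max(35, 14) = 35

35


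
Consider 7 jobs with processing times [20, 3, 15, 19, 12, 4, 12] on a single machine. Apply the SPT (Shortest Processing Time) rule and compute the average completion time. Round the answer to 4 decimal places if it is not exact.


Sort jobs by processing time (SPT order): [3, 4, 12, 12, 15, 19, 20]
Compute completion times sequentially:
  Job 1: processing = 3, completes at 3
  Job 2: processing = 4, completes at 7
  Job 3: processing = 12, completes at 19
  Job 4: processing = 12, completes at 31
  Job 5: processing = 15, completes at 46
  Job 6: processing = 19, completes at 65
  Job 7: processing = 20, completes at 85
Sum of completion times = 256
Average completion time = 256/7 = 36.5714

36.5714


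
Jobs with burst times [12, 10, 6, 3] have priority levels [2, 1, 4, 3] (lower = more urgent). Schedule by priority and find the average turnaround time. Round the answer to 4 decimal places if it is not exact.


Sort by priority (ascending = highest first):
Order: [(1, 10), (2, 12), (3, 3), (4, 6)]
Completion times:
  Priority 1, burst=10, C=10
  Priority 2, burst=12, C=22
  Priority 3, burst=3, C=25
  Priority 4, burst=6, C=31
Average turnaround = 88/4 = 22.0

22.0


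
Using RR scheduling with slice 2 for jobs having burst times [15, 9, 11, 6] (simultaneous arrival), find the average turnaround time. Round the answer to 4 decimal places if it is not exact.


Time quantum = 2
Execution trace:
  J1 runs 2 units, time = 2
  J2 runs 2 units, time = 4
  J3 runs 2 units, time = 6
  J4 runs 2 units, time = 8
  J1 runs 2 units, time = 10
  J2 runs 2 units, time = 12
  J3 runs 2 units, time = 14
  J4 runs 2 units, time = 16
  J1 runs 2 units, time = 18
  J2 runs 2 units, time = 20
  J3 runs 2 units, time = 22
  J4 runs 2 units, time = 24
  J1 runs 2 units, time = 26
  J2 runs 2 units, time = 28
  J3 runs 2 units, time = 30
  J1 runs 2 units, time = 32
  J2 runs 1 units, time = 33
  J3 runs 2 units, time = 35
  J1 runs 2 units, time = 37
  J3 runs 1 units, time = 38
  J1 runs 2 units, time = 40
  J1 runs 1 units, time = 41
Finish times: [41, 33, 38, 24]
Average turnaround = 136/4 = 34.0

34.0


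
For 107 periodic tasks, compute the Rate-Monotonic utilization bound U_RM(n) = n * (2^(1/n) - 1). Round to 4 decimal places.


Compute 2^(1/107) = 1.0064990387
Subtract 1: 1.0064990387 - 1 = 0.0064990387
Multiply by n: 107 * 0.0064990387 = 0.6953971409
Round to 4 dp: 0.6954

0.6954


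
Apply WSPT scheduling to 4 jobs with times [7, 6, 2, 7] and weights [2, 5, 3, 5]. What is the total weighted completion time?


Compute p/w ratios and sort ascending (WSPT): [(2, 3), (6, 5), (7, 5), (7, 2)]
Compute weighted completion times:
  Job (p=2,w=3): C=2, w*C=3*2=6
  Job (p=6,w=5): C=8, w*C=5*8=40
  Job (p=7,w=5): C=15, w*C=5*15=75
  Job (p=7,w=2): C=22, w*C=2*22=44
Total weighted completion time = 165

165


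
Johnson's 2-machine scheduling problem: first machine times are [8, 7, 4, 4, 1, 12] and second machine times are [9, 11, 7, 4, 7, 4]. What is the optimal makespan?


Apply Johnson's rule:
  Group 1 (a <= b): [(5, 1, 7), (3, 4, 7), (4, 4, 4), (2, 7, 11), (1, 8, 9)]
  Group 2 (a > b): [(6, 12, 4)]
Optimal job order: [5, 3, 4, 2, 1, 6]
Schedule:
  Job 5: M1 done at 1, M2 done at 8
  Job 3: M1 done at 5, M2 done at 15
  Job 4: M1 done at 9, M2 done at 19
  Job 2: M1 done at 16, M2 done at 30
  Job 1: M1 done at 24, M2 done at 39
  Job 6: M1 done at 36, M2 done at 43
Makespan = 43

43


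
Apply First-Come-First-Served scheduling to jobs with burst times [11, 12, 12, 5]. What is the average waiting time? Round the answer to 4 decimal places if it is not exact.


FCFS order (as given): [11, 12, 12, 5]
Waiting times:
  Job 1: wait = 0
  Job 2: wait = 11
  Job 3: wait = 23
  Job 4: wait = 35
Sum of waiting times = 69
Average waiting time = 69/4 = 17.25

17.25


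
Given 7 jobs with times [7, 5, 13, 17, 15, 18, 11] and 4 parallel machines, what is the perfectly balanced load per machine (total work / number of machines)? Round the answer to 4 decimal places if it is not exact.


Total processing time = 7 + 5 + 13 + 17 + 15 + 18 + 11 = 86
Number of machines = 4
Ideal balanced load = 86 / 4 = 21.5

21.5


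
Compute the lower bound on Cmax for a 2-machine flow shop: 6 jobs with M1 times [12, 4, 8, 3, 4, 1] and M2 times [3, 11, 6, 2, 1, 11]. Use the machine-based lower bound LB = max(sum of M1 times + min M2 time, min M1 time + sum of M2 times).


LB1 = sum(M1 times) + min(M2 times) = 32 + 1 = 33
LB2 = min(M1 times) + sum(M2 times) = 1 + 34 = 35
Lower bound = max(LB1, LB2) = max(33, 35) = 35

35


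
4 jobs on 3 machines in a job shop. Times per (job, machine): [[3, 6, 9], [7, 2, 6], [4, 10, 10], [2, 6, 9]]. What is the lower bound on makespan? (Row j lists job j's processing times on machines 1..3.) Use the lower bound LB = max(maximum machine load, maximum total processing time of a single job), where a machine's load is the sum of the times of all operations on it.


Machine loads:
  Machine 1: 3 + 7 + 4 + 2 = 16
  Machine 2: 6 + 2 + 10 + 6 = 24
  Machine 3: 9 + 6 + 10 + 9 = 34
Max machine load = 34
Job totals:
  Job 1: 18
  Job 2: 15
  Job 3: 24
  Job 4: 17
Max job total = 24
Lower bound = max(34, 24) = 34

34


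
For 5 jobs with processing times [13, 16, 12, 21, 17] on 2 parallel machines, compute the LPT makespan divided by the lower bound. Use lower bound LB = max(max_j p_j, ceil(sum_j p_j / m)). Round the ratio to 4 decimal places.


LPT order: [21, 17, 16, 13, 12]
Machine loads after assignment: [34, 45]
LPT makespan = 45
Lower bound = max(max_job, ceil(total/2)) = max(21, 40) = 40
Ratio = 45 / 40 = 1.125

1.125


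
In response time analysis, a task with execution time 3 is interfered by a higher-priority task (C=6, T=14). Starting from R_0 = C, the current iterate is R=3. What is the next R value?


R_next = C + ceil(R_prev / T_hp) * C_hp
ceil(3 / 14) = ceil(0.2143) = 1
Interference = 1 * 6 = 6
R_next = 3 + 6 = 9

9


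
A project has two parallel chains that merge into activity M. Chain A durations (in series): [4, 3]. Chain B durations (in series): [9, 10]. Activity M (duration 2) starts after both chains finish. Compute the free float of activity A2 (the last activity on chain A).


ES(A2) = sum of predecessors on chain A = 4
EF(A2) = ES + duration = 4 + 3 = 7
Successor of A2 is M. ES(M) = max(sum(A), sum(B)) = max(7, 19) = 19
Free float = ES(successor) - EF(current) = 19 - 7 = 12

12


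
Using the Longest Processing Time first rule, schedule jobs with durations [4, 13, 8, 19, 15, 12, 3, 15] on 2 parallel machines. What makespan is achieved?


Sort jobs in decreasing order (LPT): [19, 15, 15, 13, 12, 8, 4, 3]
Assign each job to the least loaded machine:
  Machine 1: jobs [19, 13, 8, 4], load = 44
  Machine 2: jobs [15, 15, 12, 3], load = 45
Makespan = max load = 45

45


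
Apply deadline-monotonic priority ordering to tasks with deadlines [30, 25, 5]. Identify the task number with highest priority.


Sort tasks by relative deadline (ascending):
  Task 3: deadline = 5
  Task 2: deadline = 25
  Task 1: deadline = 30
Priority order (highest first): [3, 2, 1]
Highest priority task = 3

3


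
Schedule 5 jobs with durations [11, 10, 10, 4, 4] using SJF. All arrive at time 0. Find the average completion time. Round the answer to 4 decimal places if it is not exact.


SJF order (ascending): [4, 4, 10, 10, 11]
Completion times:
  Job 1: burst=4, C=4
  Job 2: burst=4, C=8
  Job 3: burst=10, C=18
  Job 4: burst=10, C=28
  Job 5: burst=11, C=39
Average completion = 97/5 = 19.4

19.4


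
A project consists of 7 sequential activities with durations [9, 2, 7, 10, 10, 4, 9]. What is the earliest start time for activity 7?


Activity 7 starts after activities 1 through 6 complete.
Predecessor durations: [9, 2, 7, 10, 10, 4]
ES = 9 + 2 + 7 + 10 + 10 + 4 = 42

42


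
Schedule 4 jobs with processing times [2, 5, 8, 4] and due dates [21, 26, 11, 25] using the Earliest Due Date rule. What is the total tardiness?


Sort by due date (EDD order): [(8, 11), (2, 21), (4, 25), (5, 26)]
Compute completion times and tardiness:
  Job 1: p=8, d=11, C=8, tardiness=max(0,8-11)=0
  Job 2: p=2, d=21, C=10, tardiness=max(0,10-21)=0
  Job 3: p=4, d=25, C=14, tardiness=max(0,14-25)=0
  Job 4: p=5, d=26, C=19, tardiness=max(0,19-26)=0
Total tardiness = 0

0


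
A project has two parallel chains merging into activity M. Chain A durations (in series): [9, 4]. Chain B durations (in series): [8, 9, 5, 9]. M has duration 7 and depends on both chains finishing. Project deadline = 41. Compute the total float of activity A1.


Forward pass: ES(A1) = sum of predecessors on chain A = 0
EF = ES + duration = 0 + 9 = 9
Backward pass: LF(M) = deadline = 41; LS(M) = 41 - 7 = 34
LF(A1) = LS(M) - sum(successors on chain A) = 34 - 4 = 30
LS = LF - duration = 30 - 9 = 21
Total float = LS - ES = 21 - 0 = 21

21


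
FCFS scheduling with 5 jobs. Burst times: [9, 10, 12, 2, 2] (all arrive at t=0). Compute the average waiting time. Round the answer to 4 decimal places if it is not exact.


FCFS order (as given): [9, 10, 12, 2, 2]
Waiting times:
  Job 1: wait = 0
  Job 2: wait = 9
  Job 3: wait = 19
  Job 4: wait = 31
  Job 5: wait = 33
Sum of waiting times = 92
Average waiting time = 92/5 = 18.4

18.4


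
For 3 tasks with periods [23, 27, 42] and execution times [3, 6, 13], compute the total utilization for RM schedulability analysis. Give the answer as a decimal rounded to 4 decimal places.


Compute individual utilizations (exact fractions):
  Task 1: C/T = 3/23 (approx. 0.1304)
  Task 2: C/T = 6/27 = 2/9 (approx. 0.2222)
  Task 3: C/T = 13/42 (approx. 0.3095)
Total utilization U = 3/23 + 2/9 + 13/42 = 1919/2898
Rounded to 4 decimal places: U = 0.6622
RM (Liu & Layland) bound for 3 tasks = 0.779763; compare with U = 1919/2898 (approx. 0.662181)
U <= bound, so schedulable by RM sufficient condition.

0.6622


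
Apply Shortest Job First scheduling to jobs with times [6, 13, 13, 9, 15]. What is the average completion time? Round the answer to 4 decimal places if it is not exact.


SJF order (ascending): [6, 9, 13, 13, 15]
Completion times:
  Job 1: burst=6, C=6
  Job 2: burst=9, C=15
  Job 3: burst=13, C=28
  Job 4: burst=13, C=41
  Job 5: burst=15, C=56
Average completion = 146/5 = 29.2

29.2


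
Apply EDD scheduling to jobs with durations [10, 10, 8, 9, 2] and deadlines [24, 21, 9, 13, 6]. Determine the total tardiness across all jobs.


Sort by due date (EDD order): [(2, 6), (8, 9), (9, 13), (10, 21), (10, 24)]
Compute completion times and tardiness:
  Job 1: p=2, d=6, C=2, tardiness=max(0,2-6)=0
  Job 2: p=8, d=9, C=10, tardiness=max(0,10-9)=1
  Job 3: p=9, d=13, C=19, tardiness=max(0,19-13)=6
  Job 4: p=10, d=21, C=29, tardiness=max(0,29-21)=8
  Job 5: p=10, d=24, C=39, tardiness=max(0,39-24)=15
Total tardiness = 30

30


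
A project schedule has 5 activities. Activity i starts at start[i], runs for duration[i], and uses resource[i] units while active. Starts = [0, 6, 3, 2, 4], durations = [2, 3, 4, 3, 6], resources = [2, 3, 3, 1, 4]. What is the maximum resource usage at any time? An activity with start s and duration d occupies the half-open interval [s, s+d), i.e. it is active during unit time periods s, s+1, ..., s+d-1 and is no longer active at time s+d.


Each activity i is active on [start_i, start_i + duration_i).
Compute total resource usage per time slot:
  t=0: active resources = [2], total = 2
  t=1: active resources = [2], total = 2
  t=2: active resources = [1], total = 1
  t=3: active resources = [3, 1], total = 4
  t=4: active resources = [3, 1, 4], total = 8
  t=5: active resources = [3, 4], total = 7
  t=6: active resources = [3, 3, 4], total = 10
  t=7: active resources = [3, 4], total = 7
  t=8: active resources = [3, 4], total = 7
  t=9: active resources = [4], total = 4
Peak resource demand = 10

10


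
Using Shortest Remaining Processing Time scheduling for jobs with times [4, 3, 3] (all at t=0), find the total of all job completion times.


Since all jobs arrive at t=0, SRPT equals SPT ordering.
SPT order: [3, 3, 4]
Completion times:
  Job 1: p=3, C=3
  Job 2: p=3, C=6
  Job 3: p=4, C=10
Total completion time = 3 + 6 + 10 = 19

19


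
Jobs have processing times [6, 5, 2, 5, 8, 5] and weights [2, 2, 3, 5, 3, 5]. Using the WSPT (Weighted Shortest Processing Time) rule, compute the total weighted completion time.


Compute p/w ratios and sort ascending (WSPT): [(2, 3), (5, 5), (5, 5), (5, 2), (8, 3), (6, 2)]
Compute weighted completion times:
  Job (p=2,w=3): C=2, w*C=3*2=6
  Job (p=5,w=5): C=7, w*C=5*7=35
  Job (p=5,w=5): C=12, w*C=5*12=60
  Job (p=5,w=2): C=17, w*C=2*17=34
  Job (p=8,w=3): C=25, w*C=3*25=75
  Job (p=6,w=2): C=31, w*C=2*31=62
Total weighted completion time = 272

272


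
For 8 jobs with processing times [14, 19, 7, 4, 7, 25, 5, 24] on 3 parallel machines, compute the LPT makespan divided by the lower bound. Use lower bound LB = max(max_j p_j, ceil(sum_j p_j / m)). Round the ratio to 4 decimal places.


LPT order: [25, 24, 19, 14, 7, 7, 5, 4]
Machine loads after assignment: [36, 36, 33]
LPT makespan = 36
Lower bound = max(max_job, ceil(total/3)) = max(25, 35) = 35
Ratio = 36 / 35 = 1.0286

1.0286


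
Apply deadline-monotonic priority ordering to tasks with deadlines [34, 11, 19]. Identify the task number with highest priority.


Sort tasks by relative deadline (ascending):
  Task 2: deadline = 11
  Task 3: deadline = 19
  Task 1: deadline = 34
Priority order (highest first): [2, 3, 1]
Highest priority task = 2

2


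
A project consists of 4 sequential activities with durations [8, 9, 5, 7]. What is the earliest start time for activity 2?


Activity 2 starts after activities 1 through 1 complete.
Predecessor durations: [8]
ES = 8 = 8

8


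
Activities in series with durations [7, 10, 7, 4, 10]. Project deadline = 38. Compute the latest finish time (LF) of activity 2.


LF(activity 2) = deadline - sum of successor durations
Successors: activities 3 through 5 with durations [7, 4, 10]
Sum of successor durations = 21
LF = 38 - 21 = 17

17


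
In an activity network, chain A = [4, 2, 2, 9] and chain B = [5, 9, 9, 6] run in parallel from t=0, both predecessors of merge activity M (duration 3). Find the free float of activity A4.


ES(A4) = sum of predecessors on chain A = 8
EF(A4) = ES + duration = 8 + 9 = 17
Successor of A4 is M. ES(M) = max(sum(A), sum(B)) = max(17, 29) = 29
Free float = ES(successor) - EF(current) = 29 - 17 = 12

12


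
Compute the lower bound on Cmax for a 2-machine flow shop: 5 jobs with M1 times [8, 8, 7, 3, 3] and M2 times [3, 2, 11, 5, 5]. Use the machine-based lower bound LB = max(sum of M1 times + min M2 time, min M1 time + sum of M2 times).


LB1 = sum(M1 times) + min(M2 times) = 29 + 2 = 31
LB2 = min(M1 times) + sum(M2 times) = 3 + 26 = 29
Lower bound = max(LB1, LB2) = max(31, 29) = 31

31


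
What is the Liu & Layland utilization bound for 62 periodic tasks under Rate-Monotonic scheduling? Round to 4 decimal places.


Compute 2^(1/62) = 1.0112425207
Subtract 1: 1.0112425207 - 1 = 0.0112425207
Multiply by n: 62 * 0.0112425207 = 0.6970362834
Round to 4 dp: 0.6970

0.6970


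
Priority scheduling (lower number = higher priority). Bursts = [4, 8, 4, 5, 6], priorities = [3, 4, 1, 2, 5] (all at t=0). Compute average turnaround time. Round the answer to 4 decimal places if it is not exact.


Sort by priority (ascending = highest first):
Order: [(1, 4), (2, 5), (3, 4), (4, 8), (5, 6)]
Completion times:
  Priority 1, burst=4, C=4
  Priority 2, burst=5, C=9
  Priority 3, burst=4, C=13
  Priority 4, burst=8, C=21
  Priority 5, burst=6, C=27
Average turnaround = 74/5 = 14.8

14.8


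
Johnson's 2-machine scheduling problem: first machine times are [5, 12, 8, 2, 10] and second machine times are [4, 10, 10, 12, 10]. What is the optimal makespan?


Apply Johnson's rule:
  Group 1 (a <= b): [(4, 2, 12), (3, 8, 10), (5, 10, 10)]
  Group 2 (a > b): [(2, 12, 10), (1, 5, 4)]
Optimal job order: [4, 3, 5, 2, 1]
Schedule:
  Job 4: M1 done at 2, M2 done at 14
  Job 3: M1 done at 10, M2 done at 24
  Job 5: M1 done at 20, M2 done at 34
  Job 2: M1 done at 32, M2 done at 44
  Job 1: M1 done at 37, M2 done at 48
Makespan = 48

48


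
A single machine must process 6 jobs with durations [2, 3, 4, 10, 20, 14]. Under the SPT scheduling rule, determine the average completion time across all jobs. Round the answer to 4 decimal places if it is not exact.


Sort jobs by processing time (SPT order): [2, 3, 4, 10, 14, 20]
Compute completion times sequentially:
  Job 1: processing = 2, completes at 2
  Job 2: processing = 3, completes at 5
  Job 3: processing = 4, completes at 9
  Job 4: processing = 10, completes at 19
  Job 5: processing = 14, completes at 33
  Job 6: processing = 20, completes at 53
Sum of completion times = 121
Average completion time = 121/6 = 20.1667

20.1667


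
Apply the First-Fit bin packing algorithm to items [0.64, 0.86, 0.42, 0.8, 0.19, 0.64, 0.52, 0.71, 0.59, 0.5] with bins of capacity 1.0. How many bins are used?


Place items sequentially using First-Fit:
  Item 0.64 -> new Bin 1
  Item 0.86 -> new Bin 2
  Item 0.42 -> new Bin 3
  Item 0.8 -> new Bin 4
  Item 0.19 -> Bin 1 (now 0.83)
  Item 0.64 -> new Bin 5
  Item 0.52 -> Bin 3 (now 0.94)
  Item 0.71 -> new Bin 6
  Item 0.59 -> new Bin 7
  Item 0.5 -> new Bin 8
Total bins used = 8

8


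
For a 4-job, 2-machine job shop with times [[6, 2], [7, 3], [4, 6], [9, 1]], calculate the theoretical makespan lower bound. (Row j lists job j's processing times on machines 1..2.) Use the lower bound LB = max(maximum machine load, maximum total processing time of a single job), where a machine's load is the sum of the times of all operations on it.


Machine loads:
  Machine 1: 6 + 7 + 4 + 9 = 26
  Machine 2: 2 + 3 + 6 + 1 = 12
Max machine load = 26
Job totals:
  Job 1: 8
  Job 2: 10
  Job 3: 10
  Job 4: 10
Max job total = 10
Lower bound = max(26, 10) = 26

26


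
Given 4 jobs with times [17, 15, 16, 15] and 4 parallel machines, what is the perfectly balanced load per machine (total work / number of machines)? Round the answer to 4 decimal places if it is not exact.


Total processing time = 17 + 15 + 16 + 15 = 63
Number of machines = 4
Ideal balanced load = 63 / 4 = 15.75

15.75


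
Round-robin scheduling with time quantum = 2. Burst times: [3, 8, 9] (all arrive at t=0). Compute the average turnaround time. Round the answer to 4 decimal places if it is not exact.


Time quantum = 2
Execution trace:
  J1 runs 2 units, time = 2
  J2 runs 2 units, time = 4
  J3 runs 2 units, time = 6
  J1 runs 1 units, time = 7
  J2 runs 2 units, time = 9
  J3 runs 2 units, time = 11
  J2 runs 2 units, time = 13
  J3 runs 2 units, time = 15
  J2 runs 2 units, time = 17
  J3 runs 2 units, time = 19
  J3 runs 1 units, time = 20
Finish times: [7, 17, 20]
Average turnaround = 44/3 = 14.6667

14.6667


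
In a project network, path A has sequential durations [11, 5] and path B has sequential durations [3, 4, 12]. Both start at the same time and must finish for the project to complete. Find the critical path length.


Path A total = 11 + 5 = 16
Path B total = 3 + 4 + 12 = 19
Critical path = longest path = max(16, 19) = 19

19


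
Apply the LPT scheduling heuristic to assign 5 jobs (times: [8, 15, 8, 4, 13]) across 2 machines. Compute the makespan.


Sort jobs in decreasing order (LPT): [15, 13, 8, 8, 4]
Assign each job to the least loaded machine:
  Machine 1: jobs [15, 8], load = 23
  Machine 2: jobs [13, 8, 4], load = 25
Makespan = max load = 25

25


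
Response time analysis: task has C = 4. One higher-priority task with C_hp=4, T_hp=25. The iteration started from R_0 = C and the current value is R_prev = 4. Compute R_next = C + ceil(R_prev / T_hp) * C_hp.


R_next = C + ceil(R_prev / T_hp) * C_hp
ceil(4 / 25) = ceil(0.16) = 1
Interference = 1 * 4 = 4
R_next = 4 + 4 = 8

8


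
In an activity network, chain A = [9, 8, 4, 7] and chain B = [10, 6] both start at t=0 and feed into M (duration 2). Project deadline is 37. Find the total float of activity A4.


Forward pass: ES(A4) = sum of predecessors on chain A = 21
EF = ES + duration = 21 + 7 = 28
Backward pass: LF(M) = deadline = 37; LS(M) = 37 - 2 = 35
LF(A4) = LS(M) - sum(successors on chain A) = 35 - 0 = 35
LS = LF - duration = 35 - 7 = 28
Total float = LS - ES = 28 - 21 = 7

7


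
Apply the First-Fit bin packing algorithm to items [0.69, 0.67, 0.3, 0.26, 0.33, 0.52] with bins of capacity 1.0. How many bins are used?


Place items sequentially using First-Fit:
  Item 0.69 -> new Bin 1
  Item 0.67 -> new Bin 2
  Item 0.3 -> Bin 1 (now 0.99)
  Item 0.26 -> Bin 2 (now 0.93)
  Item 0.33 -> new Bin 3
  Item 0.52 -> Bin 3 (now 0.85)
Total bins used = 3

3


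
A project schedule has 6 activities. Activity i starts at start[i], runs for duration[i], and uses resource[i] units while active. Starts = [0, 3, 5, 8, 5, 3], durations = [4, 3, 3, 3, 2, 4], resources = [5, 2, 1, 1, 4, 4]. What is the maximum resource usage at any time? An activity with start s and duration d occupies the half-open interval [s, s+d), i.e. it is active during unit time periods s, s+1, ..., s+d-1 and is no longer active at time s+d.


Each activity i is active on [start_i, start_i + duration_i).
Compute total resource usage per time slot:
  t=0: active resources = [5], total = 5
  t=1: active resources = [5], total = 5
  t=2: active resources = [5], total = 5
  t=3: active resources = [5, 2, 4], total = 11
  t=4: active resources = [2, 4], total = 6
  t=5: active resources = [2, 1, 4, 4], total = 11
  t=6: active resources = [1, 4, 4], total = 9
  t=7: active resources = [1], total = 1
  t=8: active resources = [1], total = 1
  t=9: active resources = [1], total = 1
  t=10: active resources = [1], total = 1
Peak resource demand = 11

11


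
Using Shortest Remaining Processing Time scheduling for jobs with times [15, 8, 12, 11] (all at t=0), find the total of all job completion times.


Since all jobs arrive at t=0, SRPT equals SPT ordering.
SPT order: [8, 11, 12, 15]
Completion times:
  Job 1: p=8, C=8
  Job 2: p=11, C=19
  Job 3: p=12, C=31
  Job 4: p=15, C=46
Total completion time = 8 + 19 + 31 + 46 = 104

104


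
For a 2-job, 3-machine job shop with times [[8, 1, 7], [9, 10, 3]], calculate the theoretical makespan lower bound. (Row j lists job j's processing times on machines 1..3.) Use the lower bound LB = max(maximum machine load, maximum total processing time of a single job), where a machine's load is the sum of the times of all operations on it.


Machine loads:
  Machine 1: 8 + 9 = 17
  Machine 2: 1 + 10 = 11
  Machine 3: 7 + 3 = 10
Max machine load = 17
Job totals:
  Job 1: 16
  Job 2: 22
Max job total = 22
Lower bound = max(17, 22) = 22

22


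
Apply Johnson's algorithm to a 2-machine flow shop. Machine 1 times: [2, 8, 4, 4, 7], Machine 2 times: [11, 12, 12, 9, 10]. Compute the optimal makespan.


Apply Johnson's rule:
  Group 1 (a <= b): [(1, 2, 11), (3, 4, 12), (4, 4, 9), (5, 7, 10), (2, 8, 12)]
  Group 2 (a > b): []
Optimal job order: [1, 3, 4, 5, 2]
Schedule:
  Job 1: M1 done at 2, M2 done at 13
  Job 3: M1 done at 6, M2 done at 25
  Job 4: M1 done at 10, M2 done at 34
  Job 5: M1 done at 17, M2 done at 44
  Job 2: M1 done at 25, M2 done at 56
Makespan = 56

56


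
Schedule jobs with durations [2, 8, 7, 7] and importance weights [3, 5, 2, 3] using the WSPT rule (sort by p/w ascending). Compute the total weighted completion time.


Compute p/w ratios and sort ascending (WSPT): [(2, 3), (8, 5), (7, 3), (7, 2)]
Compute weighted completion times:
  Job (p=2,w=3): C=2, w*C=3*2=6
  Job (p=8,w=5): C=10, w*C=5*10=50
  Job (p=7,w=3): C=17, w*C=3*17=51
  Job (p=7,w=2): C=24, w*C=2*24=48
Total weighted completion time = 155

155


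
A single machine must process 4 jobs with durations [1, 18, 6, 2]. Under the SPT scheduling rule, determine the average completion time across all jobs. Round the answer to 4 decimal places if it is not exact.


Sort jobs by processing time (SPT order): [1, 2, 6, 18]
Compute completion times sequentially:
  Job 1: processing = 1, completes at 1
  Job 2: processing = 2, completes at 3
  Job 3: processing = 6, completes at 9
  Job 4: processing = 18, completes at 27
Sum of completion times = 40
Average completion time = 40/4 = 10.0

10.0


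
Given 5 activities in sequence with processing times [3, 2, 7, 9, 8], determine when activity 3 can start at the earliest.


Activity 3 starts after activities 1 through 2 complete.
Predecessor durations: [3, 2]
ES = 3 + 2 = 5

5


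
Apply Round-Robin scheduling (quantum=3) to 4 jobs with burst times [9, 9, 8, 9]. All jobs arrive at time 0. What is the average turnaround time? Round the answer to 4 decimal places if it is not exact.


Time quantum = 3
Execution trace:
  J1 runs 3 units, time = 3
  J2 runs 3 units, time = 6
  J3 runs 3 units, time = 9
  J4 runs 3 units, time = 12
  J1 runs 3 units, time = 15
  J2 runs 3 units, time = 18
  J3 runs 3 units, time = 21
  J4 runs 3 units, time = 24
  J1 runs 3 units, time = 27
  J2 runs 3 units, time = 30
  J3 runs 2 units, time = 32
  J4 runs 3 units, time = 35
Finish times: [27, 30, 32, 35]
Average turnaround = 124/4 = 31.0

31.0


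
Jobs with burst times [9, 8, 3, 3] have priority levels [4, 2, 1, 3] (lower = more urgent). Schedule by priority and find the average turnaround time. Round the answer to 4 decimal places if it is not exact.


Sort by priority (ascending = highest first):
Order: [(1, 3), (2, 8), (3, 3), (4, 9)]
Completion times:
  Priority 1, burst=3, C=3
  Priority 2, burst=8, C=11
  Priority 3, burst=3, C=14
  Priority 4, burst=9, C=23
Average turnaround = 51/4 = 12.75

12.75


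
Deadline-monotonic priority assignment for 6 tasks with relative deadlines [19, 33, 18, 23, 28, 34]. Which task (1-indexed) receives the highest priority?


Sort tasks by relative deadline (ascending):
  Task 3: deadline = 18
  Task 1: deadline = 19
  Task 4: deadline = 23
  Task 5: deadline = 28
  Task 2: deadline = 33
  Task 6: deadline = 34
Priority order (highest first): [3, 1, 4, 5, 2, 6]
Highest priority task = 3

3


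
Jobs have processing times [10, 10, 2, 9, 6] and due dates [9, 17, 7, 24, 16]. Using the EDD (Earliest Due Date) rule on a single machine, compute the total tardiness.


Sort by due date (EDD order): [(2, 7), (10, 9), (6, 16), (10, 17), (9, 24)]
Compute completion times and tardiness:
  Job 1: p=2, d=7, C=2, tardiness=max(0,2-7)=0
  Job 2: p=10, d=9, C=12, tardiness=max(0,12-9)=3
  Job 3: p=6, d=16, C=18, tardiness=max(0,18-16)=2
  Job 4: p=10, d=17, C=28, tardiness=max(0,28-17)=11
  Job 5: p=9, d=24, C=37, tardiness=max(0,37-24)=13
Total tardiness = 29

29


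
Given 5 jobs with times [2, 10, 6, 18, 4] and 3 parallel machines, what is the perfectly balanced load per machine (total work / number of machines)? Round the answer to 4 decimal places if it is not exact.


Total processing time = 2 + 10 + 6 + 18 + 4 = 40
Number of machines = 3
Ideal balanced load = 40 / 3 = 13.3333

13.3333


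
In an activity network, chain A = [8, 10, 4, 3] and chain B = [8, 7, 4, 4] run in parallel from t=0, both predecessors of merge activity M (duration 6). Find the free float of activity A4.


ES(A4) = sum of predecessors on chain A = 22
EF(A4) = ES + duration = 22 + 3 = 25
Successor of A4 is M. ES(M) = max(sum(A), sum(B)) = max(25, 23) = 25
Free float = ES(successor) - EF(current) = 25 - 25 = 0

0


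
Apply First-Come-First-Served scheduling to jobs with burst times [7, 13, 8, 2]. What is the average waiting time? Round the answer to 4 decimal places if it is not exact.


FCFS order (as given): [7, 13, 8, 2]
Waiting times:
  Job 1: wait = 0
  Job 2: wait = 7
  Job 3: wait = 20
  Job 4: wait = 28
Sum of waiting times = 55
Average waiting time = 55/4 = 13.75

13.75


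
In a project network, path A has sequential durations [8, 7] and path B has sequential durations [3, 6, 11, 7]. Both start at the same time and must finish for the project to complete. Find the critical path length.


Path A total = 8 + 7 = 15
Path B total = 3 + 6 + 11 + 7 = 27
Critical path = longest path = max(15, 27) = 27

27


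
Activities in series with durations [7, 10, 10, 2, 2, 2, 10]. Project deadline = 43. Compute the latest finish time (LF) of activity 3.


LF(activity 3) = deadline - sum of successor durations
Successors: activities 4 through 7 with durations [2, 2, 2, 10]
Sum of successor durations = 16
LF = 43 - 16 = 27

27


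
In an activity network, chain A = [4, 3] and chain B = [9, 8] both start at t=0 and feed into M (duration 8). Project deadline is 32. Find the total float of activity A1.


Forward pass: ES(A1) = sum of predecessors on chain A = 0
EF = ES + duration = 0 + 4 = 4
Backward pass: LF(M) = deadline = 32; LS(M) = 32 - 8 = 24
LF(A1) = LS(M) - sum(successors on chain A) = 24 - 3 = 21
LS = LF - duration = 21 - 4 = 17
Total float = LS - ES = 17 - 0 = 17

17


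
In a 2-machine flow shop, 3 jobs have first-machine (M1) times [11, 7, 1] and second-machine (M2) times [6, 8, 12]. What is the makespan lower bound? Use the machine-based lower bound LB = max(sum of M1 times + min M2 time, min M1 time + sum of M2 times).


LB1 = sum(M1 times) + min(M2 times) = 19 + 6 = 25
LB2 = min(M1 times) + sum(M2 times) = 1 + 26 = 27
Lower bound = max(LB1, LB2) = max(25, 27) = 27

27


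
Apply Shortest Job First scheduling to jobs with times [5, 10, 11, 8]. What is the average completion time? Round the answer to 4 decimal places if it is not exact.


SJF order (ascending): [5, 8, 10, 11]
Completion times:
  Job 1: burst=5, C=5
  Job 2: burst=8, C=13
  Job 3: burst=10, C=23
  Job 4: burst=11, C=34
Average completion = 75/4 = 18.75

18.75


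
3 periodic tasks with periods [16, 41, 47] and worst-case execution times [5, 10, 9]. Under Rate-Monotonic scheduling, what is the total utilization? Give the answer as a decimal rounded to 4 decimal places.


Compute individual utilizations (exact fractions):
  Task 1: C/T = 5/16 (approx. 0.3125)
  Task 2: C/T = 10/41 (approx. 0.2439)
  Task 3: C/T = 9/47 (approx. 0.1915)
Total utilization U = 5/16 + 10/41 + 9/47 = 23059/30832
Rounded to 4 decimal places: U = 0.7479
RM (Liu & Layland) bound for 3 tasks = 0.779763; compare with U = 23059/30832 (approx. 0.747892)
U <= bound, so schedulable by RM sufficient condition.

0.7479


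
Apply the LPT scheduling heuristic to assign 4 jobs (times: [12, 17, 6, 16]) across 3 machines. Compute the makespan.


Sort jobs in decreasing order (LPT): [17, 16, 12, 6]
Assign each job to the least loaded machine:
  Machine 1: jobs [17], load = 17
  Machine 2: jobs [16], load = 16
  Machine 3: jobs [12, 6], load = 18
Makespan = max load = 18

18


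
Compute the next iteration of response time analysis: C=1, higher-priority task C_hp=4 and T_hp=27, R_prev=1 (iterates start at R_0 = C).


R_next = C + ceil(R_prev / T_hp) * C_hp
ceil(1 / 27) = ceil(0.037) = 1
Interference = 1 * 4 = 4
R_next = 1 + 4 = 5

5


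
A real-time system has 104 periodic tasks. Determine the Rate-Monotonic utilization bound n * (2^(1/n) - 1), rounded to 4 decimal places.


Compute 2^(1/104) = 1.0066871365
Subtract 1: 1.0066871365 - 1 = 0.0066871365
Multiply by n: 104 * 0.0066871365 = 0.6954621960
Round to 4 dp: 0.6955

0.6955


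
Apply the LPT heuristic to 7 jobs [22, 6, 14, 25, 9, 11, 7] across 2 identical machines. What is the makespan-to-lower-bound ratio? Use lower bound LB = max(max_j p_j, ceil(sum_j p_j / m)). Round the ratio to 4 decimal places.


LPT order: [25, 22, 14, 11, 9, 7, 6]
Machine loads after assignment: [45, 49]
LPT makespan = 49
Lower bound = max(max_job, ceil(total/2)) = max(25, 47) = 47
Ratio = 49 / 47 = 1.0426

1.0426


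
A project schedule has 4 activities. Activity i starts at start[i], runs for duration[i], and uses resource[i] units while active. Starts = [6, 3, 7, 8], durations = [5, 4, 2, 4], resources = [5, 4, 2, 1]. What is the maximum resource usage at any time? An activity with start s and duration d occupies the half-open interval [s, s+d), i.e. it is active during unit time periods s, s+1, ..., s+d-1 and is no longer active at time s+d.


Each activity i is active on [start_i, start_i + duration_i).
Compute total resource usage per time slot:
  t=0: active resources = [], total = 0
  t=1: active resources = [], total = 0
  t=2: active resources = [], total = 0
  t=3: active resources = [4], total = 4
  t=4: active resources = [4], total = 4
  t=5: active resources = [4], total = 4
  t=6: active resources = [5, 4], total = 9
  t=7: active resources = [5, 2], total = 7
  t=8: active resources = [5, 2, 1], total = 8
  t=9: active resources = [5, 1], total = 6
  t=10: active resources = [5, 1], total = 6
  t=11: active resources = [1], total = 1
Peak resource demand = 9

9


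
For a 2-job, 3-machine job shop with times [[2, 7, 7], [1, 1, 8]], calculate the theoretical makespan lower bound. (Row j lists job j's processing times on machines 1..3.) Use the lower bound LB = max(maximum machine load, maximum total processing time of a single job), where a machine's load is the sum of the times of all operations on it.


Machine loads:
  Machine 1: 2 + 1 = 3
  Machine 2: 7 + 1 = 8
  Machine 3: 7 + 8 = 15
Max machine load = 15
Job totals:
  Job 1: 16
  Job 2: 10
Max job total = 16
Lower bound = max(15, 16) = 16

16


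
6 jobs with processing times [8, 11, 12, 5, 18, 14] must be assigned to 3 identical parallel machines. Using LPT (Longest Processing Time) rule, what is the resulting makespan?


Sort jobs in decreasing order (LPT): [18, 14, 12, 11, 8, 5]
Assign each job to the least loaded machine:
  Machine 1: jobs [18, 5], load = 23
  Machine 2: jobs [14, 8], load = 22
  Machine 3: jobs [12, 11], load = 23
Makespan = max load = 23

23


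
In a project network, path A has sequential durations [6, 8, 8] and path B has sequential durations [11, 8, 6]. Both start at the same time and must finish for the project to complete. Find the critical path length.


Path A total = 6 + 8 + 8 = 22
Path B total = 11 + 8 + 6 = 25
Critical path = longest path = max(22, 25) = 25

25


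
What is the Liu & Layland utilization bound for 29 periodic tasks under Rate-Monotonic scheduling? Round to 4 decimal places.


Compute 2^(1/29) = 1.0241895602
Subtract 1: 1.0241895602 - 1 = 0.0241895602
Multiply by n: 29 * 0.0241895602 = 0.7014972458
Round to 4 dp: 0.7015

0.7015


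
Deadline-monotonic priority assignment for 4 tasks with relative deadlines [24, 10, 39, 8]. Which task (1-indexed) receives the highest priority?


Sort tasks by relative deadline (ascending):
  Task 4: deadline = 8
  Task 2: deadline = 10
  Task 1: deadline = 24
  Task 3: deadline = 39
Priority order (highest first): [4, 2, 1, 3]
Highest priority task = 4

4


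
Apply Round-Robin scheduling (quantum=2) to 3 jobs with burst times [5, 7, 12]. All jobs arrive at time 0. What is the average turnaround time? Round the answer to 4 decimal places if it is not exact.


Time quantum = 2
Execution trace:
  J1 runs 2 units, time = 2
  J2 runs 2 units, time = 4
  J3 runs 2 units, time = 6
  J1 runs 2 units, time = 8
  J2 runs 2 units, time = 10
  J3 runs 2 units, time = 12
  J1 runs 1 units, time = 13
  J2 runs 2 units, time = 15
  J3 runs 2 units, time = 17
  J2 runs 1 units, time = 18
  J3 runs 2 units, time = 20
  J3 runs 2 units, time = 22
  J3 runs 2 units, time = 24
Finish times: [13, 18, 24]
Average turnaround = 55/3 = 18.3333

18.3333


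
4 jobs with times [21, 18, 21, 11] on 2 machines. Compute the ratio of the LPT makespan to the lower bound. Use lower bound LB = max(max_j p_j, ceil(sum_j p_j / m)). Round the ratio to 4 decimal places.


LPT order: [21, 21, 18, 11]
Machine loads after assignment: [39, 32]
LPT makespan = 39
Lower bound = max(max_job, ceil(total/2)) = max(21, 36) = 36
Ratio = 39 / 36 = 1.0833

1.0833


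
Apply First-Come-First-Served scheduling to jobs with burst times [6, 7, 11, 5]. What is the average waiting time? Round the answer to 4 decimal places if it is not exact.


FCFS order (as given): [6, 7, 11, 5]
Waiting times:
  Job 1: wait = 0
  Job 2: wait = 6
  Job 3: wait = 13
  Job 4: wait = 24
Sum of waiting times = 43
Average waiting time = 43/4 = 10.75

10.75


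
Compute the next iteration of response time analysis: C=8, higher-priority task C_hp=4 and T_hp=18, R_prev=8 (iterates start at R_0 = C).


R_next = C + ceil(R_prev / T_hp) * C_hp
ceil(8 / 18) = ceil(0.4444) = 1
Interference = 1 * 4 = 4
R_next = 8 + 4 = 12

12


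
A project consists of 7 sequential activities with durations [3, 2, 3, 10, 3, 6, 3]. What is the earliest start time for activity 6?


Activity 6 starts after activities 1 through 5 complete.
Predecessor durations: [3, 2, 3, 10, 3]
ES = 3 + 2 + 3 + 10 + 3 = 21

21
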